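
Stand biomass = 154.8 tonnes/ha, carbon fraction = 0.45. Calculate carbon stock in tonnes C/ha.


Formula: Carbon Stock = Biomass * Carbon Fraction
C = 154.8 t/ha * 0.45
C = 69.7 t C/ha

69.7


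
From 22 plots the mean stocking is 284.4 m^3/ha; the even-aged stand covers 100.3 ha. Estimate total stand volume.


Formula: Total Volume = Mean Volume per ha * Total Area
Total Volume = 284.4 m^3/ha * 100.3 ha
Total Volume = 28525 m^3

28525


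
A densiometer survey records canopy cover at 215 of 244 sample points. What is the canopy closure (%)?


Formula: Canopy closure = covered points / total points * 100
Closure = 215 / 244 * 100
Closure = 0.8811 * 100 = 88.1%

88.1


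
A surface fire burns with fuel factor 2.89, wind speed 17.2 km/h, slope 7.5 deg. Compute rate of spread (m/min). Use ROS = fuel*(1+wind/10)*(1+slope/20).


Formula: ROS = fuel * (1 + wind/10) * (1 + slope/20)
Wind factor = 1 + 17.2/10 = 2.72
Slope factor = 1 + 7.5/20 = 1.375
ROS = 2.89 * 2.72 * 1.375 = 10.81 m/min

10.81


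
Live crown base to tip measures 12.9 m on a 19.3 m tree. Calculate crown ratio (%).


Formula: Crown Ratio = (Crown Length / Total Height) * 100
CR = (12.9 m / 19.3 m) * 100
CR = 0.6684 * 100 = 66.8%

66.8


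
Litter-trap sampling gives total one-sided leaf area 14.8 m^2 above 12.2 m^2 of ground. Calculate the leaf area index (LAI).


Formula: LAI = total leaf area / ground area  (dimensionless)
LAI = 14.8 m^2 / 12.2 m^2
LAI = 1.21

1.21


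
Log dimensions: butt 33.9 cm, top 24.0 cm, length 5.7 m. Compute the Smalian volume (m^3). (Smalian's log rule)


Smalian: V = (A1 + A2)/2 * L,  A = pi*(D/200)^2
A1 = pi*(33.9/200)^2 = 0.090259 m^2
A2 = pi*(24.0/200)^2 = 0.045239 m^2
V = (0.090259+0.045239)/2*5.7 = 0.3862 m^3

0.3862


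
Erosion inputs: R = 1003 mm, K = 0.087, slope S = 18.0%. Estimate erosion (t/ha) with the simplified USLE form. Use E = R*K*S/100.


Formula: E = R * K * S / 100  (simplified USLE)
R * K = 1003 * 0.087 = 87.261
E = 87.261 * 18.0 / 100 = 15.71 t/ha

15.71


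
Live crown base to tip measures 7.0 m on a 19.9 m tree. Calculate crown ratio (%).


Formula: Crown Ratio = (Crown Length / Total Height) * 100
CR = (7.0 m / 19.9 m) * 100
CR = 0.3518 * 100 = 35.2%

35.2


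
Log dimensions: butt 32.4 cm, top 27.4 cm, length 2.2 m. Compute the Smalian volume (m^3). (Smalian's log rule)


Smalian: V = (A1 + A2)/2 * L,  A = pi*(D/200)^2
A1 = pi*(32.4/200)^2 = 0.082448 m^2
A2 = pi*(27.4/200)^2 = 0.058965 m^2
V = (0.082448+0.058965)/2*2.2 = 0.1556 m^3

0.1556


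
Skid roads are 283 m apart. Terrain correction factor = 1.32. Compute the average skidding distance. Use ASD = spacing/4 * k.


Formula: ASD = (spacing / 4) * correction
Uncorrected distance = spacing / 4 = 283 / 4 = 70.75 m
ASD = 70.75 * 1.32 = 93 m

93


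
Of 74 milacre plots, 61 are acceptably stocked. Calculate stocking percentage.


Formula: Stocking % = stocked plots / total plots * 100
Stocking = 61 / 74 * 100
Stocking = 0.8243 * 100 = 82.4%

82.4


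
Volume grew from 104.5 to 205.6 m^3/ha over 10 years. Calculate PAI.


Formula: PAI = (V_T2 - V_T1) / (T2 - T1)
Volume increment = 205.6 - 104.5 = 101.1 m^3/ha
PAI = 101.1 / 10 = 10.11 m^3/ha/year

10.11


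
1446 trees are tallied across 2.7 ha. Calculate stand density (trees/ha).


Formula: Stand Density = N_trees / Area_ha
Density = 1446 trees / 2.7 ha
Density = 536 trees/ha

536


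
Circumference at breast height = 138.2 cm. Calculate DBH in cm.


Formula: DBH = C / pi
DBH = 138.2 / pi
pi = 3.14159...
DBH = 44.0 cm

44.0


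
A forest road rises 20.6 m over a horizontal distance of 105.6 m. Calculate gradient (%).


Formula: Gradient = rise / run * 100
Gradient = 20.6 / 105.6 * 100 = 19.5%

19.5


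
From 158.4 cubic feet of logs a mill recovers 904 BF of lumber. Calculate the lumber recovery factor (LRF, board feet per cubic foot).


Formula: LRF = Lumber Output (BF) / Log Input (ft^3)
LRF = 904 BF / 158.4 ft^3
LRF = 5.71 BF/ft^3

5.71


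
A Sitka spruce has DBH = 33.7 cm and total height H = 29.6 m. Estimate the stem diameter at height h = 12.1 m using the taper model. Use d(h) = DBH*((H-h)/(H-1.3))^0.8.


Taper: d(h) = DBH * ((H - h) / (H - 1.3))^0.8
Numerator = H - h = 29.6 - 12.1 = 17.5 m
Denominator = H - 1.3 = 29.6 - 1.3 = 28.3 m
Ratio = 17.5 / 28.3 = 0.61837
d = 33.7 * 0.61837^0.8 = 22.9 cm

22.9


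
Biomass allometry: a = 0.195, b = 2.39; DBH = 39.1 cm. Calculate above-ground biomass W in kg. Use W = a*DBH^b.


Formula: W = a * DBH^b  (allometric power law)
DBH^b = 39.1^2.39 = 6387.0814
W = 0.195 * 6387.0814 = 1245.5 kg

1245.5


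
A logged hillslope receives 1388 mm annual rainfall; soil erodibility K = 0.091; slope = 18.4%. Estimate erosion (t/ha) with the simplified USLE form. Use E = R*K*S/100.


Formula: E = R * K * S / 100  (simplified USLE)
R * K = 1388 * 0.091 = 126.308
E = 126.308 * 18.4 / 100 = 23.24 t/ha

23.24


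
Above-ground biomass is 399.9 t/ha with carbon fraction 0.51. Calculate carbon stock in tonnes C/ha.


Formula: Carbon Stock = Biomass * Carbon Fraction
C = 399.9 t/ha * 0.51
C = 203.9 t C/ha

203.9


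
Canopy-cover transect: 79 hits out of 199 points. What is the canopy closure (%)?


Formula: Canopy closure = covered points / total points * 100
Closure = 79 / 199 * 100
Closure = 0.397 * 100 = 39.7%

39.7


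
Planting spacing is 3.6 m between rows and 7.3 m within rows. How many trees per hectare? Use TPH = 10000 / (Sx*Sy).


Formula: TPH = 10000 m^2/ha / (spacing_x * spacing_y)
Area per tree = 3.6 m * 7.3 m = 26.28 m^2
TPH = 10000 / 26.28 = 381 trees/ha

381


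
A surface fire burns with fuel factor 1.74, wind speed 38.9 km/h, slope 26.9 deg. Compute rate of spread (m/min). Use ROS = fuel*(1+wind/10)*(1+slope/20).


Formula: ROS = fuel * (1 + wind/10) * (1 + slope/20)
Wind factor = 1 + 38.9/10 = 4.89
Slope factor = 1 + 26.9/20 = 2.345
ROS = 1.74 * 4.89 * 2.345 = 19.95 m/min

19.95


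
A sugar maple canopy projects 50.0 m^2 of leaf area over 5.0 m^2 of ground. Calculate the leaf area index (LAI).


Formula: LAI = total leaf area / ground area  (dimensionless)
LAI = 50.0 m^2 / 5.0 m^2
LAI = 10.0

10.0


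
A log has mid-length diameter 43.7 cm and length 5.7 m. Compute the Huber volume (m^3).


Huber: V = Am * L,  Am = pi*(Dm/200)^2
Am = pi*(43.7/200)^2 = 0.149987 m^2
V = 0.149987*5.7 = 0.8549 m^3

0.8549


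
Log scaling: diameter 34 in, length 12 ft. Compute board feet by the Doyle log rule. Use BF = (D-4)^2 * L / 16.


Doyle: BF = (D - 4)^2 * L / 16
Adjusted diameter = 34 - 4 = 30 in
(D-4)^2 = 30^2 = 900
BF = 900 * 12 / 16 = 675 BF

675


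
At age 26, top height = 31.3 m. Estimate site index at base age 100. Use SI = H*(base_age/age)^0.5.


Formula: SI = H_dom * (base_age / age)^0.5
Age ratio = 100 / 26 = 3.84615
sqrt(age_ratio) = 1.96116
SI = 31.3 * 1.96116 = 61.4 m

61.4


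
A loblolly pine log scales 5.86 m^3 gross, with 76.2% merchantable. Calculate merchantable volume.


Formula: MV = V_total * (merchantable_pct / 100)
Merchantable fraction = 76.2% / 100 = 0.762
MV = 5.86 m^3 * 0.762 = 4.465 m^3

4.465


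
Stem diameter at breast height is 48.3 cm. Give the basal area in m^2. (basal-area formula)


Formula: BA = pi * (DBH/2)^2 / 10000  (cm^2 to m^2)
Radius = DBH/2 = 48.3/2 = 24.15 cm
BA = pi * 24.15^2 / 10000
   = 1832.2475 cm^2 / 10000
   = 0.1832 m^2

0.1832


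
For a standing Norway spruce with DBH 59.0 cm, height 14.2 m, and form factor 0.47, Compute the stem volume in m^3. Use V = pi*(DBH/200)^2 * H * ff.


Formula: V = pi * (DBH/200)^2 * H * ff
Radius = DBH/200 = 59.0/200 = 0.295 m
Radius^2 = 0.295^2 = 0.087025 m^2
V = pi * 0.087025 * 14.2 * 0.47
V = 1.825 m^3

1.825


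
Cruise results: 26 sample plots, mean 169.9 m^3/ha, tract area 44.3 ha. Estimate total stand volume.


Formula: Total Volume = Mean Volume per ha * Total Area
Total Volume = 169.9 m^3/ha * 44.3 ha
Total Volume = 7527 m^3

7527


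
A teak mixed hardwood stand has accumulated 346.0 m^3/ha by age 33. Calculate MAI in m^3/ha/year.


Formula: MAI = Total Volume / Stand Age
MAI = 346.0 m^3/ha / 33 years
MAI = 10.48 m^3/ha/year

10.48


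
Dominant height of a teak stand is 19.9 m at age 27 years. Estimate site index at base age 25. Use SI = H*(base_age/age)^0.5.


Formula: SI = H_dom * (base_age / age)^0.5
Age ratio = 25 / 27 = 0.92593
sqrt(age_ratio) = 0.96225
SI = 19.9 * 0.96225 = 19.1 m

19.1


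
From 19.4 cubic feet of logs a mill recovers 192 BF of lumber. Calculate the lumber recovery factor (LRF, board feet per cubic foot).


Formula: LRF = Lumber Output (BF) / Log Input (ft^3)
LRF = 192 BF / 19.4 ft^3
LRF = 9.9 BF/ft^3

9.9


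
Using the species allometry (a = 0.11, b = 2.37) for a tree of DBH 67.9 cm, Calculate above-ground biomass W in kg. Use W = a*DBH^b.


Formula: W = a * DBH^b  (allometric power law)
DBH^b = 67.9^2.37 = 21954.895
W = 0.11 * 21954.895 = 2415.0 kg

2415.0


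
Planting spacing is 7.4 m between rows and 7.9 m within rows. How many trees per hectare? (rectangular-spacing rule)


Formula: TPH = 10000 m^2/ha / (spacing_x * spacing_y)
Area per tree = 7.4 m * 7.9 m = 58.46 m^2
TPH = 10000 / 58.46 = 171 trees/ha

171


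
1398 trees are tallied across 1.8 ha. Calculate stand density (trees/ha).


Formula: Stand Density = N_trees / Area_ha
Density = 1398 trees / 1.8 ha
Density = 777 trees/ha

777


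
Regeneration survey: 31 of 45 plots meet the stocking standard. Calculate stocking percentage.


Formula: Stocking % = stocked plots / total plots * 100
Stocking = 31 / 45 * 100
Stocking = 0.6889 * 100 = 68.9%

68.9


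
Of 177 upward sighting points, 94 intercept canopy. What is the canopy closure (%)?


Formula: Canopy closure = covered points / total points * 100
Closure = 94 / 177 * 100
Closure = 0.5311 * 100 = 53.1%

53.1


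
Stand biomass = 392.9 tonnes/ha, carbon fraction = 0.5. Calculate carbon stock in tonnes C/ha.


Formula: Carbon Stock = Biomass * Carbon Fraction
C = 392.9 t/ha * 0.5
C = 196.5 t C/ha

196.5


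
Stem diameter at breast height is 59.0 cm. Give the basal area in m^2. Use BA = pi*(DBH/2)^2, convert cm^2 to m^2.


Formula: BA = pi * (DBH/2)^2 / 10000  (cm^2 to m^2)
Radius = DBH/2 = 59.0/2 = 29.5 cm
BA = pi * 29.5^2 / 10000
   = 2733.971 cm^2 / 10000
   = 0.2734 m^2

0.2734


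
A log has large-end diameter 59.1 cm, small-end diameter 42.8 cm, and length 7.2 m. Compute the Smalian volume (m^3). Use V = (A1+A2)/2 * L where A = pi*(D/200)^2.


Smalian: V = (A1 + A2)/2 * L,  A = pi*(D/200)^2
A1 = pi*(59.1/200)^2 = 0.274325 m^2
A2 = pi*(42.8/200)^2 = 0.143872 m^2
V = (0.274325+0.143872)/2*7.2 = 1.5055 m^3

1.5055


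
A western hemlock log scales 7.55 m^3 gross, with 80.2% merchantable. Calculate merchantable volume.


Formula: MV = V_total * (merchantable_pct / 100)
Merchantable fraction = 80.2% / 100 = 0.802
MV = 7.55 m^3 * 0.802 = 6.055 m^3

6.055


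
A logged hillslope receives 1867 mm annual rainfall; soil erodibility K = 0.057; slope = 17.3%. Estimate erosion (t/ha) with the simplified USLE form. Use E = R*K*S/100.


Formula: E = R * K * S / 100  (simplified USLE)
R * K = 1867 * 0.057 = 106.419
E = 106.419 * 17.3 / 100 = 18.41 t/ha

18.41


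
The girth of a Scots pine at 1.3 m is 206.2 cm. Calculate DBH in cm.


Formula: DBH = C / pi
DBH = 206.2 / pi
pi = 3.14159...
DBH = 65.6 cm

65.6


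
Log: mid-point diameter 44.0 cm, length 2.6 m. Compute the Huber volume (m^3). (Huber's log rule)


Huber: V = Am * L,  Am = pi*(Dm/200)^2
Am = pi*(44.0/200)^2 = 0.152053 m^2
V = 0.152053*2.6 = 0.3953 m^3

0.3953


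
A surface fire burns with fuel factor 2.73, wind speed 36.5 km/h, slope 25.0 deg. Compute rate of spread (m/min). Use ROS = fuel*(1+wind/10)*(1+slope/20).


Formula: ROS = fuel * (1 + wind/10) * (1 + slope/20)
Wind factor = 1 + 36.5/10 = 4.65
Slope factor = 1 + 25.0/20 = 2.25
ROS = 2.73 * 4.65 * 2.25 = 28.56 m/min

28.56


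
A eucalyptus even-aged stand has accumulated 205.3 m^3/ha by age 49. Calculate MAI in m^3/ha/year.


Formula: MAI = Total Volume / Stand Age
MAI = 205.3 m^3/ha / 49 years
MAI = 4.19 m^3/ha/year

4.19


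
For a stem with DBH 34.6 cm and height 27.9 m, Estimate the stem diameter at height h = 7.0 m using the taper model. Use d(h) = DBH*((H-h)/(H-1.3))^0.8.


Taper: d(h) = DBH * ((H - h) / (H - 1.3))^0.8
Numerator = H - h = 27.9 - 7.0 = 20.9 m
Denominator = H - 1.3 = 27.9 - 1.3 = 26.6 m
Ratio = 20.9 / 26.6 = 0.78571
d = 34.6 * 0.78571^0.8 = 28.5 cm

28.5


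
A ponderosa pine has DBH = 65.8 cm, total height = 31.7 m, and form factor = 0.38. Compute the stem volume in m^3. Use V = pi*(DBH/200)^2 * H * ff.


Formula: V = pi * (DBH/200)^2 * H * ff
Radius = DBH/200 = 65.8/200 = 0.329 m
Radius^2 = 0.329^2 = 0.108241 m^2
V = pi * 0.108241 * 31.7 * 0.38
V = 4.096 m^3

4.096


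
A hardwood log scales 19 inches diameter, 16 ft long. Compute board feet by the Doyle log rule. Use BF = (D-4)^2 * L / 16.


Doyle: BF = (D - 4)^2 * L / 16
Adjusted diameter = 19 - 4 = 15 in
(D-4)^2 = 15^2 = 225
BF = 225 * 16 / 16 = 225 BF

225


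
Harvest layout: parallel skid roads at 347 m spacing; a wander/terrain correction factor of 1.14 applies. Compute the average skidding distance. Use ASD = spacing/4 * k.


Formula: ASD = (spacing / 4) * correction
Uncorrected distance = spacing / 4 = 347 / 4 = 86.75 m
ASD = 86.75 * 1.14 = 99 m

99


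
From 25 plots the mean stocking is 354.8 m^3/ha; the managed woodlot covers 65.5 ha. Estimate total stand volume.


Formula: Total Volume = Mean Volume per ha * Total Area
Total Volume = 354.8 m^3/ha * 65.5 ha
Total Volume = 23239 m^3

23239


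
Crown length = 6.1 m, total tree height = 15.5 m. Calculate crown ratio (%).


Formula: Crown Ratio = (Crown Length / Total Height) * 100
CR = (6.1 m / 15.5 m) * 100
CR = 0.3935 * 100 = 39.4%

39.4


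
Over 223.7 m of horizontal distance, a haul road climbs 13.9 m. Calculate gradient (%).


Formula: Gradient = rise / run * 100
Gradient = 13.9 / 223.7 * 100 = 6.2%

6.2


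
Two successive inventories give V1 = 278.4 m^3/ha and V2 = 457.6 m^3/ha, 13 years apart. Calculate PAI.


Formula: PAI = (V_T2 - V_T1) / (T2 - T1)
Volume increment = 457.6 - 278.4 = 179.2 m^3/ha
PAI = 179.2 / 13 = 13.78 m^3/ha/year

13.78


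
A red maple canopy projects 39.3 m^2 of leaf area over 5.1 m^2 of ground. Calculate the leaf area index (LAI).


Formula: LAI = total leaf area / ground area  (dimensionless)
LAI = 39.3 m^2 / 5.1 m^2
LAI = 7.71

7.71


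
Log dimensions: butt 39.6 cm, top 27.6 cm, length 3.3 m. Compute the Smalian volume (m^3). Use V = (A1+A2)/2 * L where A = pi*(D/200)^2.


Smalian: V = (A1 + A2)/2 * L,  A = pi*(D/200)^2
A1 = pi*(39.6/200)^2 = 0.123163 m^2
A2 = pi*(27.6/200)^2 = 0.059828 m^2
V = (0.123163+0.059828)/2*3.3 = 0.3019 m^3

0.3019


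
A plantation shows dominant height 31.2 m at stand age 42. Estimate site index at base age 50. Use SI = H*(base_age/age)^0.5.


Formula: SI = H_dom * (base_age / age)^0.5
Age ratio = 50 / 42 = 1.19048
sqrt(age_ratio) = 1.09109
SI = 31.2 * 1.09109 = 34.0 m

34.0


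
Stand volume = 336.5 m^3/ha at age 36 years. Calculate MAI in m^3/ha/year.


Formula: MAI = Total Volume / Stand Age
MAI = 336.5 m^3/ha / 36 years
MAI = 9.35 m^3/ha/year

9.35


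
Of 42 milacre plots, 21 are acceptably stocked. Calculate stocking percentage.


Formula: Stocking % = stocked plots / total plots * 100
Stocking = 21 / 42 * 100
Stocking = 0.5 * 100 = 50.0%

50.0


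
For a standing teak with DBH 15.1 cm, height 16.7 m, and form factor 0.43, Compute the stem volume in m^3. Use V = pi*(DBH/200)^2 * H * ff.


Formula: V = pi * (DBH/200)^2 * H * ff
Radius = DBH/200 = 15.1/200 = 0.0755 m
Radius^2 = 0.0755^2 = 0.00570025 m^2
V = pi * 0.00570025 * 16.7 * 0.43
V = 0.129 m^3

0.129


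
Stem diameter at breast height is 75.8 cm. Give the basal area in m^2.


Formula: BA = pi * (DBH/2)^2 / 10000  (cm^2 to m^2)
Radius = DBH/2 = 75.8/2 = 37.9 cm
BA = pi * 37.9^2 / 10000
   = 4512.6151 cm^2 / 10000
   = 0.4513 m^2

0.4513


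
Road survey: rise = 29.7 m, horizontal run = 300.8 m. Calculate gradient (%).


Formula: Gradient = rise / run * 100
Gradient = 29.7 / 300.8 * 100 = 9.9%

9.9


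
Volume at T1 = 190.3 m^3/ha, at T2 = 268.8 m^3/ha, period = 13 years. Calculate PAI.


Formula: PAI = (V_T2 - V_T1) / (T2 - T1)
Volume increment = 268.8 - 190.3 = 78.5 m^3/ha
PAI = 78.5 / 13 = 6.04 m^3/ha/year

6.04


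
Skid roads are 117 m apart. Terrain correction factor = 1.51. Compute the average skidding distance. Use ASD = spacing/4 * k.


Formula: ASD = (spacing / 4) * correction
Uncorrected distance = spacing / 4 = 117 / 4 = 29.25 m
ASD = 29.25 * 1.51 = 44 m

44


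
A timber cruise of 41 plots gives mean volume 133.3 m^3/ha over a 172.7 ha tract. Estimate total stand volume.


Formula: Total Volume = Mean Volume per ha * Total Area
Total Volume = 133.3 m^3/ha * 172.7 ha
Total Volume = 23021 m^3

23021


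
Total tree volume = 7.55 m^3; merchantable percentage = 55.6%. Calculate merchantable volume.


Formula: MV = V_total * (merchantable_pct / 100)
Merchantable fraction = 55.6% / 100 = 0.556
MV = 7.55 m^3 * 0.556 = 4.198 m^3

4.198


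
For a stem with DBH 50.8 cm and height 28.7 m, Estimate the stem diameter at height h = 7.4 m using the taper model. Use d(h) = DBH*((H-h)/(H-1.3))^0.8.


Taper: d(h) = DBH * ((H - h) / (H - 1.3))^0.8
Numerator = H - h = 28.7 - 7.4 = 21.3 m
Denominator = H - 1.3 = 28.7 - 1.3 = 27.4 m
Ratio = 21.3 / 27.4 = 0.77737
d = 50.8 * 0.77737^0.8 = 41.5 cm

41.5


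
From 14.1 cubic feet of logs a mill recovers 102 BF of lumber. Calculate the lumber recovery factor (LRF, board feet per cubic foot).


Formula: LRF = Lumber Output (BF) / Log Input (ft^3)
LRF = 102 BF / 14.1 ft^3
LRF = 7.23 BF/ft^3

7.23


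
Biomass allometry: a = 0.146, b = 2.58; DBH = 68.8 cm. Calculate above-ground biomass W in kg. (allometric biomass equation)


Formula: W = a * DBH^b  (allometric power law)
DBH^b = 68.8^2.58 = 55078.0011
W = 0.146 * 55078.0011 = 8041.4 kg

8041.4


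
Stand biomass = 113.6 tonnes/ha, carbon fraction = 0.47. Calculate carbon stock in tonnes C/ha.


Formula: Carbon Stock = Biomass * Carbon Fraction
C = 113.6 t/ha * 0.47
C = 53.4 t C/ha

53.4


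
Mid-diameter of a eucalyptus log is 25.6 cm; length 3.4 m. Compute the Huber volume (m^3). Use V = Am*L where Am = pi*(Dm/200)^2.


Huber: V = Am * L,  Am = pi*(Dm/200)^2
Am = pi*(25.6/200)^2 = 0.051472 m^2
V = 0.051472*3.4 = 0.175 m^3

0.175


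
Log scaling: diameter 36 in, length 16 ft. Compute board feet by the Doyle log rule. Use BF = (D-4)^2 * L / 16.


Doyle: BF = (D - 4)^2 * L / 16
Adjusted diameter = 36 - 4 = 32 in
(D-4)^2 = 32^2 = 1024
BF = 1024 * 16 / 16 = 1024 BF

1024


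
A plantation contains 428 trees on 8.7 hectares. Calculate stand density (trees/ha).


Formula: Stand Density = N_trees / Area_ha
Density = 428 trees / 8.7 ha
Density = 49 trees/ha

49


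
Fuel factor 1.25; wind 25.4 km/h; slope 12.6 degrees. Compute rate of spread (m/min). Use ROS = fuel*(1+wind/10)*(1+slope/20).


Formula: ROS = fuel * (1 + wind/10) * (1 + slope/20)
Wind factor = 1 + 25.4/10 = 3.54
Slope factor = 1 + 12.6/20 = 1.63
ROS = 1.25 * 3.54 * 1.63 = 7.21 m/min

7.21


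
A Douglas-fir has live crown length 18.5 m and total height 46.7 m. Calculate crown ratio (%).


Formula: Crown Ratio = (Crown Length / Total Height) * 100
CR = (18.5 m / 46.7 m) * 100
CR = 0.3961 * 100 = 39.6%

39.6


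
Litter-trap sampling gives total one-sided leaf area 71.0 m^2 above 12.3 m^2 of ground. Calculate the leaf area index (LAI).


Formula: LAI = total leaf area / ground area  (dimensionless)
LAI = 71.0 m^2 / 12.3 m^2
LAI = 5.77

5.77


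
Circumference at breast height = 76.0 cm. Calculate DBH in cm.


Formula: DBH = C / pi
DBH = 76.0 / pi
pi = 3.14159...
DBH = 24.2 cm

24.2


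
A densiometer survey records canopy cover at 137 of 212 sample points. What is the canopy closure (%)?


Formula: Canopy closure = covered points / total points * 100
Closure = 137 / 212 * 100
Closure = 0.6462 * 100 = 64.6%

64.6


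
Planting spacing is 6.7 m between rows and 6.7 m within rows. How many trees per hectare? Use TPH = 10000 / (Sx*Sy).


Formula: TPH = 10000 m^2/ha / (spacing_x * spacing_y)
Area per tree = 6.7 m * 6.7 m = 44.89 m^2
TPH = 10000 / 44.89 = 223 trees/ha

223


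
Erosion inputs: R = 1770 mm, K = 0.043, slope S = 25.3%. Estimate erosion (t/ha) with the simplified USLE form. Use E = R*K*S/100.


Formula: E = R * K * S / 100  (simplified USLE)
R * K = 1770 * 0.043 = 76.11
E = 76.11 * 25.3 / 100 = 19.26 t/ha

19.26


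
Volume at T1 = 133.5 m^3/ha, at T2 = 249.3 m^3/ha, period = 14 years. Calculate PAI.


Formula: PAI = (V_T2 - V_T1) / (T2 - T1)
Volume increment = 249.3 - 133.5 = 115.8 m^3/ha
PAI = 115.8 / 14 = 8.27 m^3/ha/year

8.27


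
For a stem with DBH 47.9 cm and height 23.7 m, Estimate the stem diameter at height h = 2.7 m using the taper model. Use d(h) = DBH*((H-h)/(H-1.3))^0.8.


Taper: d(h) = DBH * ((H - h) / (H - 1.3))^0.8
Numerator = H - h = 23.7 - 2.7 = 21.0 m
Denominator = H - 1.3 = 23.7 - 1.3 = 22.4 m
Ratio = 21.0 / 22.4 = 0.9375
d = 47.9 * 0.9375^0.8 = 45.5 cm

45.5


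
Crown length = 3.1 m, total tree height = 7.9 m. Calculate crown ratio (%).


Formula: Crown Ratio = (Crown Length / Total Height) * 100
CR = (3.1 m / 7.9 m) * 100
CR = 0.3924 * 100 = 39.2%

39.2


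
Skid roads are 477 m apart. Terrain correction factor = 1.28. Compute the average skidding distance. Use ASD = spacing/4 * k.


Formula: ASD = (spacing / 4) * correction
Uncorrected distance = spacing / 4 = 477 / 4 = 119.25 m
ASD = 119.25 * 1.28 = 153 m

153


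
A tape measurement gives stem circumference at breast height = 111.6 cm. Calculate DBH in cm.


Formula: DBH = C / pi
DBH = 111.6 / pi
pi = 3.14159...
DBH = 35.5 cm

35.5


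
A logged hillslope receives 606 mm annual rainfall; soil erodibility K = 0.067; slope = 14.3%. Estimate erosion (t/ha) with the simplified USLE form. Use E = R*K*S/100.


Formula: E = R * K * S / 100  (simplified USLE)
R * K = 606 * 0.067 = 40.602
E = 40.602 * 14.3 / 100 = 5.81 t/ha

5.81


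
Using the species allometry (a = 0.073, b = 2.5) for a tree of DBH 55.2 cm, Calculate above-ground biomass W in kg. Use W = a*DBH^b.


Formula: W = a * DBH^b  (allometric power law)
DBH^b = 55.2^2.5 = 22638.5024
W = 0.073 * 22638.5024 = 1652.6 kg

1652.6


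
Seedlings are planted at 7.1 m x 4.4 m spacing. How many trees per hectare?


Formula: TPH = 10000 m^2/ha / (spacing_x * spacing_y)
Area per tree = 7.1 m * 4.4 m = 31.24 m^2
TPH = 10000 / 31.24 = 320 trees/ha

320


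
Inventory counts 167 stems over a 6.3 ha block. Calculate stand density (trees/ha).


Formula: Stand Density = N_trees / Area_ha
Density = 167 trees / 6.3 ha
Density = 27 trees/ha

27


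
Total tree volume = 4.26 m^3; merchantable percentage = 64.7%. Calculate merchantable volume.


Formula: MV = V_total * (merchantable_pct / 100)
Merchantable fraction = 64.7% / 100 = 0.647
MV = 4.26 m^3 * 0.647 = 2.756 m^3

2.756


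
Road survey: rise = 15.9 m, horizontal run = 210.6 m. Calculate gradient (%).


Formula: Gradient = rise / run * 100
Gradient = 15.9 / 210.6 * 100 = 7.5%

7.5


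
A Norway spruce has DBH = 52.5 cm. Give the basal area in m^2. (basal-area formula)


Formula: BA = pi * (DBH/2)^2 / 10000  (cm^2 to m^2)
Radius = DBH/2 = 52.5/2 = 26.25 cm
BA = pi * 26.25^2 / 10000
   = 2164.7537 cm^2 / 10000
   = 0.2165 m^2

0.2165


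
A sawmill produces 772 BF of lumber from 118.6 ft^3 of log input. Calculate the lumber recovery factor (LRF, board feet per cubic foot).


Formula: LRF = Lumber Output (BF) / Log Input (ft^3)
LRF = 772 BF / 118.6 ft^3
LRF = 6.51 BF/ft^3

6.51


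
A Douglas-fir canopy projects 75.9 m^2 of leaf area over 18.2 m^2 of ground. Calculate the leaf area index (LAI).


Formula: LAI = total leaf area / ground area  (dimensionless)
LAI = 75.9 m^2 / 18.2 m^2
LAI = 4.17

4.17


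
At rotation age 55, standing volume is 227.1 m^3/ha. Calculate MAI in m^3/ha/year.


Formula: MAI = Total Volume / Stand Age
MAI = 227.1 m^3/ha / 55 years
MAI = 4.13 m^3/ha/year

4.13


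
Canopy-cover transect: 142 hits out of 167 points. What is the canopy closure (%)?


Formula: Canopy closure = covered points / total points * 100
Closure = 142 / 167 * 100
Closure = 0.8503 * 100 = 85.0%

85.0


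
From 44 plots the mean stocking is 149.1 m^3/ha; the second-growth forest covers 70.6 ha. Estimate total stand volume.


Formula: Total Volume = Mean Volume per ha * Total Area
Total Volume = 149.1 m^3/ha * 70.6 ha
Total Volume = 10526 m^3

10526


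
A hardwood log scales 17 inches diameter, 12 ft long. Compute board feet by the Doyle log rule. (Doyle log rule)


Doyle: BF = (D - 4)^2 * L / 16
Adjusted diameter = 17 - 4 = 13 in
(D-4)^2 = 13^2 = 169
BF = 169 * 12 / 16 = 127 BF

127


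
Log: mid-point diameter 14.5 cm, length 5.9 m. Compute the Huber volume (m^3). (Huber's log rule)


Huber: V = Am * L,  Am = pi*(Dm/200)^2
Am = pi*(14.5/200)^2 = 0.016513 m^2
V = 0.016513*5.9 = 0.0974 m^3

0.0974


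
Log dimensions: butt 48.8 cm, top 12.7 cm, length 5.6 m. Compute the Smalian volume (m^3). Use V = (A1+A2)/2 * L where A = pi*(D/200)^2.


Smalian: V = (A1 + A2)/2 * L,  A = pi*(D/200)^2
A1 = pi*(48.8/200)^2 = 0.187038 m^2
A2 = pi*(12.7/200)^2 = 0.012668 m^2
V = (0.187038+0.012668)/2*5.6 = 0.5592 m^3

0.5592


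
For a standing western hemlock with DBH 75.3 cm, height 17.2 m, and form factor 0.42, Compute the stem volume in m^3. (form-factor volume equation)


Formula: V = pi * (DBH/200)^2 * H * ff
Radius = DBH/200 = 75.3/200 = 0.3765 m
Radius^2 = 0.3765^2 = 0.14175225 m^2
V = pi * 0.14175225 * 17.2 * 0.42
V = 3.217 m^3

3.217


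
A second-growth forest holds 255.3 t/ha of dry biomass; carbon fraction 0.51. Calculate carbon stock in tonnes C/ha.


Formula: Carbon Stock = Biomass * Carbon Fraction
C = 255.3 t/ha * 0.51
C = 130.2 t C/ha

130.2


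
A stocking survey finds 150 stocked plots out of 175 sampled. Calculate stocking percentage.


Formula: Stocking % = stocked plots / total plots * 100
Stocking = 150 / 175 * 100
Stocking = 0.8571 * 100 = 85.7%

85.7


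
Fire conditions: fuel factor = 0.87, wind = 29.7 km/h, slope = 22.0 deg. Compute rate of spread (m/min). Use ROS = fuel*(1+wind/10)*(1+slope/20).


Formula: ROS = fuel * (1 + wind/10) * (1 + slope/20)
Wind factor = 1 + 29.7/10 = 3.97
Slope factor = 1 + 22.0/20 = 2.1
ROS = 0.87 * 3.97 * 2.1 = 7.25 m/min

7.25


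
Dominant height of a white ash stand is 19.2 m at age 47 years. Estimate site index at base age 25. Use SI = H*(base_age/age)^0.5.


Formula: SI = H_dom * (base_age / age)^0.5
Age ratio = 25 / 47 = 0.53191
sqrt(age_ratio) = 0.72932
SI = 19.2 * 0.72932 = 14.0 m

14.0


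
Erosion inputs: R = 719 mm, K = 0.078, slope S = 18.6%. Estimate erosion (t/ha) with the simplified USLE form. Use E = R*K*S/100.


Formula: E = R * K * S / 100  (simplified USLE)
R * K = 719 * 0.078 = 56.082
E = 56.082 * 18.6 / 100 = 10.43 t/ha

10.43


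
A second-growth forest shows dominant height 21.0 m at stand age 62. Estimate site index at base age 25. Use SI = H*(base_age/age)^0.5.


Formula: SI = H_dom * (base_age / age)^0.5
Age ratio = 25 / 62 = 0.40323
sqrt(age_ratio) = 0.635
SI = 21.0 * 0.635 = 13.3 m

13.3


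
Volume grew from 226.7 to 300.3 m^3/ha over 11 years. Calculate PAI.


Formula: PAI = (V_T2 - V_T1) / (T2 - T1)
Volume increment = 300.3 - 226.7 = 73.6 m^3/ha
PAI = 73.6 / 11 = 6.69 m^3/ha/year

6.69


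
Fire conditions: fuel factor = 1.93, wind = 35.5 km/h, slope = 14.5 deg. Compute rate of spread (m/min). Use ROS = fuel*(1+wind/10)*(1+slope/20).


Formula: ROS = fuel * (1 + wind/10) * (1 + slope/20)
Wind factor = 1 + 35.5/10 = 4.55
Slope factor = 1 + 14.5/20 = 1.725
ROS = 1.93 * 4.55 * 1.725 = 15.15 m/min

15.15


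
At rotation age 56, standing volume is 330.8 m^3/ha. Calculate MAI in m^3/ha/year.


Formula: MAI = Total Volume / Stand Age
MAI = 330.8 m^3/ha / 56 years
MAI = 5.91 m^3/ha/year

5.91


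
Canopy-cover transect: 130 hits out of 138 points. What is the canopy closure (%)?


Formula: Canopy closure = covered points / total points * 100
Closure = 130 / 138 * 100
Closure = 0.942 * 100 = 94.2%

94.2


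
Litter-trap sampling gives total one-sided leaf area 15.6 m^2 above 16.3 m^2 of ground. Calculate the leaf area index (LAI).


Formula: LAI = total leaf area / ground area  (dimensionless)
LAI = 15.6 m^2 / 16.3 m^2
LAI = 0.96

0.96


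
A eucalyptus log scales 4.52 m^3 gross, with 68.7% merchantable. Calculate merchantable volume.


Formula: MV = V_total * (merchantable_pct / 100)
Merchantable fraction = 68.7% / 100 = 0.687
MV = 4.52 m^3 * 0.687 = 3.105 m^3

3.105


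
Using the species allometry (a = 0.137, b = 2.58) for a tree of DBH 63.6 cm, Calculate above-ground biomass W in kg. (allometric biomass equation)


Formula: W = a * DBH^b  (allometric power law)
DBH^b = 63.6^2.58 = 44969.6346
W = 0.137 * 44969.6346 = 6160.8 kg

6160.8


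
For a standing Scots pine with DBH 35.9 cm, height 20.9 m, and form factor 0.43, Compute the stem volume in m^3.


Formula: V = pi * (DBH/200)^2 * H * ff
Radius = DBH/200 = 35.9/200 = 0.1795 m
Radius^2 = 0.1795^2 = 0.03222025 m^2
V = pi * 0.03222025 * 20.9 * 0.43
V = 0.91 m^3

0.91


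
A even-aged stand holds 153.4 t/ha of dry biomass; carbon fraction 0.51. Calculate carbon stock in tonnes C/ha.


Formula: Carbon Stock = Biomass * Carbon Fraction
C = 153.4 t/ha * 0.51
C = 78.2 t C/ha

78.2


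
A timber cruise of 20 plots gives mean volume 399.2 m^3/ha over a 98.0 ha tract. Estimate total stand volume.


Formula: Total Volume = Mean Volume per ha * Total Area
Total Volume = 399.2 m^3/ha * 98.0 ha
Total Volume = 39122 m^3

39122


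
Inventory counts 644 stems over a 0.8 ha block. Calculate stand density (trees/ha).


Formula: Stand Density = N_trees / Area_ha
Density = 644 trees / 0.8 ha
Density = 805 trees/ha

805


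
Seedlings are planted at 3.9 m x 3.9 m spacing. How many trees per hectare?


Formula: TPH = 10000 m^2/ha / (spacing_x * spacing_y)
Area per tree = 3.9 m * 3.9 m = 15.21 m^2
TPH = 10000 / 15.21 = 657 trees/ha

657


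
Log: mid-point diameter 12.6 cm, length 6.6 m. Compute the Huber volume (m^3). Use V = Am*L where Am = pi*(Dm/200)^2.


Huber: V = Am * L,  Am = pi*(Dm/200)^2
Am = pi*(12.6/200)^2 = 0.012469 m^2
V = 0.012469*6.6 = 0.0823 m^3

0.0823


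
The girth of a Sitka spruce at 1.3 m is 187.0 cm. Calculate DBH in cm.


Formula: DBH = C / pi
DBH = 187.0 / pi
pi = 3.14159...
DBH = 59.5 cm

59.5


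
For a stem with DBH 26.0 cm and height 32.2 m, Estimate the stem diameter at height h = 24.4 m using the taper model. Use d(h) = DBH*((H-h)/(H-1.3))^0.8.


Taper: d(h) = DBH * ((H - h) / (H - 1.3))^0.8
Numerator = H - h = 32.2 - 24.4 = 7.8 m
Denominator = H - 1.3 = 32.2 - 1.3 = 30.9 m
Ratio = 7.8 / 30.9 = 0.25243
d = 26.0 * 0.25243^0.8 = 8.6 cm

8.6


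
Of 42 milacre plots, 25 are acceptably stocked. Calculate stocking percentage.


Formula: Stocking % = stocked plots / total plots * 100
Stocking = 25 / 42 * 100
Stocking = 0.5952 * 100 = 59.5%

59.5


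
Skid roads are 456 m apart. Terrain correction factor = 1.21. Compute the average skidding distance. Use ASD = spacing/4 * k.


Formula: ASD = (spacing / 4) * correction
Uncorrected distance = spacing / 4 = 456 / 4 = 114 m
ASD = 114 * 1.21 = 138 m

138


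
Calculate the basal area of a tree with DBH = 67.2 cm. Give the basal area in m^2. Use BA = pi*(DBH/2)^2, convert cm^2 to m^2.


Formula: BA = pi * (DBH/2)^2 / 10000  (cm^2 to m^2)
Radius = DBH/2 = 67.2/2 = 33.6 cm
BA = pi * 33.6^2 / 10000
   = 3546.7324 cm^2 / 10000
   = 0.3547 m^2

0.3547


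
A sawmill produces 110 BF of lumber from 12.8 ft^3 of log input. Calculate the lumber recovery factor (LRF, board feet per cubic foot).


Formula: LRF = Lumber Output (BF) / Log Input (ft^3)
LRF = 110 BF / 12.8 ft^3
LRF = 8.59 BF/ft^3

8.59


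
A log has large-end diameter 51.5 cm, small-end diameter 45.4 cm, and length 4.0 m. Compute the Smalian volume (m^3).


Smalian: V = (A1 + A2)/2 * L,  A = pi*(D/200)^2
A1 = pi*(51.5/200)^2 = 0.208307 m^2
A2 = pi*(45.4/200)^2 = 0.161883 m^2
V = (0.208307+0.161883)/2*4.0 = 0.7404 m^3

0.7404


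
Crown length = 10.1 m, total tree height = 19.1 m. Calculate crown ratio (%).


Formula: Crown Ratio = (Crown Length / Total Height) * 100
CR = (10.1 m / 19.1 m) * 100
CR = 0.5288 * 100 = 52.9%

52.9


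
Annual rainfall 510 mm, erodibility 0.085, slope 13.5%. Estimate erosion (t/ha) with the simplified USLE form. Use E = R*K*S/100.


Formula: E = R * K * S / 100  (simplified USLE)
R * K = 510 * 0.085 = 43.35
E = 43.35 * 13.5 / 100 = 5.85 t/ha

5.85


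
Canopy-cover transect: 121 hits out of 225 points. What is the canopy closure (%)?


Formula: Canopy closure = covered points / total points * 100
Closure = 121 / 225 * 100
Closure = 0.5378 * 100 = 53.8%

53.8


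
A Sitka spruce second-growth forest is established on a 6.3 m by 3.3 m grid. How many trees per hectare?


Formula: TPH = 10000 m^2/ha / (spacing_x * spacing_y)
Area per tree = 6.3 m * 3.3 m = 20.79 m^2
TPH = 10000 / 20.79 = 481 trees/ha

481


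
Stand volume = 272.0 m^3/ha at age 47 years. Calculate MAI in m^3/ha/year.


Formula: MAI = Total Volume / Stand Age
MAI = 272.0 m^3/ha / 47 years
MAI = 5.79 m^3/ha/year

5.79


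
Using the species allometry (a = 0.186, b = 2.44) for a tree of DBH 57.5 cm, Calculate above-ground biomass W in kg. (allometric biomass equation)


Formula: W = a * DBH^b  (allometric power law)
DBH^b = 57.5^2.44 = 19660.2729
W = 0.186 * 19660.2729 = 3656.8 kg

3656.8


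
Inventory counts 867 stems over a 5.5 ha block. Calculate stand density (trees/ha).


Formula: Stand Density = N_trees / Area_ha
Density = 867 trees / 5.5 ha
Density = 158 trees/ha

158


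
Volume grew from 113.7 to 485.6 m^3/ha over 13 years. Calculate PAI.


Formula: PAI = (V_T2 - V_T1) / (T2 - T1)
Volume increment = 485.6 - 113.7 = 371.9 m^3/ha
PAI = 371.9 / 13 = 28.61 m^3/ha/year

28.61


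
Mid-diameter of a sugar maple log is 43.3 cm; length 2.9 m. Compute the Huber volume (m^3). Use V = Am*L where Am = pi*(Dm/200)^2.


Huber: V = Am * L,  Am = pi*(Dm/200)^2
Am = pi*(43.3/200)^2 = 0.147254 m^2
V = 0.147254*2.9 = 0.427 m^3

0.427


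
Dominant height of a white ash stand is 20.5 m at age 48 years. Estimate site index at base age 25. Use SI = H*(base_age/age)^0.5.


Formula: SI = H_dom * (base_age / age)^0.5
Age ratio = 25 / 48 = 0.52083
sqrt(age_ratio) = 0.72169
SI = 20.5 * 0.72169 = 14.8 m

14.8


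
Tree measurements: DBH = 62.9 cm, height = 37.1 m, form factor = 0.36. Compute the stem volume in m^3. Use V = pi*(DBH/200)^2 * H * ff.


Formula: V = pi * (DBH/200)^2 * H * ff
Radius = DBH/200 = 62.9/200 = 0.3145 m
Radius^2 = 0.3145^2 = 0.09891025 m^2
V = pi * 0.09891025 * 37.1 * 0.36
V = 4.15 m^3

4.15


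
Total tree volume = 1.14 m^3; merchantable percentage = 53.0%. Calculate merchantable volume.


Formula: MV = V_total * (merchantable_pct / 100)
Merchantable fraction = 53.0% / 100 = 0.53
MV = 1.14 m^3 * 0.53 = 0.604 m^3

0.604


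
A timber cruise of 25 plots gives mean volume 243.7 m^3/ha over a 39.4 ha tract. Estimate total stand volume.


Formula: Total Volume = Mean Volume per ha * Total Area
Total Volume = 243.7 m^3/ha * 39.4 ha
Total Volume = 9602 m^3

9602


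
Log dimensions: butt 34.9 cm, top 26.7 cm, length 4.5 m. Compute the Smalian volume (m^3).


Smalian: V = (A1 + A2)/2 * L,  A = pi*(D/200)^2
A1 = pi*(34.9/200)^2 = 0.095662 m^2
A2 = pi*(26.7/200)^2 = 0.05599 m^2
V = (0.095662+0.05599)/2*4.5 = 0.3412 m^3

0.3412


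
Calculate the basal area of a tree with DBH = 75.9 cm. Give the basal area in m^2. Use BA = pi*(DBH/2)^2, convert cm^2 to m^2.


Formula: BA = pi * (DBH/2)^2 / 10000  (cm^2 to m^2)
Radius = DBH/2 = 75.9/2 = 37.95 cm
BA = pi * 37.95^2 / 10000
   = 4524.5296 cm^2 / 10000
   = 0.4525 m^2

0.4525


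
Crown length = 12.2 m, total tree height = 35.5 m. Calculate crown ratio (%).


Formula: Crown Ratio = (Crown Length / Total Height) * 100
CR = (12.2 m / 35.5 m) * 100
CR = 0.3437 * 100 = 34.4%

34.4


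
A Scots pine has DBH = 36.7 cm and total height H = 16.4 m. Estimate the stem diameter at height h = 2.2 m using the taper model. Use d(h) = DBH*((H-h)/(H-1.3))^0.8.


Taper: d(h) = DBH * ((H - h) / (H - 1.3))^0.8
Numerator = H - h = 16.4 - 2.2 = 14.2 m
Denominator = H - 1.3 = 16.4 - 1.3 = 15.1 m
Ratio = 14.2 / 15.1 = 0.9404
d = 36.7 * 0.9404^0.8 = 34.9 cm

34.9


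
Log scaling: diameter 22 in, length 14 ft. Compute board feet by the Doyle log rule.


Doyle: BF = (D - 4)^2 * L / 16
Adjusted diameter = 22 - 4 = 18 in
(D-4)^2 = 18^2 = 324
BF = 324 * 14 / 16 = 284 BF

284


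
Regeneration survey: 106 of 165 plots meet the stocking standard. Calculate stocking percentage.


Formula: Stocking % = stocked plots / total plots * 100
Stocking = 106 / 165 * 100
Stocking = 0.6424 * 100 = 64.2%

64.2


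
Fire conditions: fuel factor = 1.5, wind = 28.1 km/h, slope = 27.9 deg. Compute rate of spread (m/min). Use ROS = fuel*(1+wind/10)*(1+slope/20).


Formula: ROS = fuel * (1 + wind/10) * (1 + slope/20)
Wind factor = 1 + 28.1/10 = 3.81
Slope factor = 1 + 27.9/20 = 2.395
ROS = 1.5 * 3.81 * 2.395 = 13.69 m/min

13.69


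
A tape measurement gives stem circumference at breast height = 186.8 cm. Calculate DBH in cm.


Formula: DBH = C / pi
DBH = 186.8 / pi
pi = 3.14159...
DBH = 59.5 cm

59.5


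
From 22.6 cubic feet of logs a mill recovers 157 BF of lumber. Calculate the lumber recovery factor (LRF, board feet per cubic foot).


Formula: LRF = Lumber Output (BF) / Log Input (ft^3)
LRF = 157 BF / 22.6 ft^3
LRF = 6.95 BF/ft^3

6.95


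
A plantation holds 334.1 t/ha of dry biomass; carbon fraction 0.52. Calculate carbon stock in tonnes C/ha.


Formula: Carbon Stock = Biomass * Carbon Fraction
C = 334.1 t/ha * 0.52
C = 173.7 t C/ha

173.7


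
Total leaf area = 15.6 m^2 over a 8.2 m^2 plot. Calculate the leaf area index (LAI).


Formula: LAI = total leaf area / ground area  (dimensionless)
LAI = 15.6 m^2 / 8.2 m^2
LAI = 1.9

1.9


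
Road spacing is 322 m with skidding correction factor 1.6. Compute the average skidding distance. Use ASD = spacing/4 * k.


Formula: ASD = (spacing / 4) * correction
Uncorrected distance = spacing / 4 = 322 / 4 = 80.5 m
ASD = 80.5 * 1.6 = 129 m

129


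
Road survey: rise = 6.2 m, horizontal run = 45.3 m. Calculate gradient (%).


Formula: Gradient = rise / run * 100
Gradient = 6.2 / 45.3 * 100 = 13.7%

13.7


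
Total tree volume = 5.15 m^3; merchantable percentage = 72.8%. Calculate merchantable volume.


Formula: MV = V_total * (merchantable_pct / 100)
Merchantable fraction = 72.8% / 100 = 0.728
MV = 5.15 m^3 * 0.728 = 3.749 m^3

3.749


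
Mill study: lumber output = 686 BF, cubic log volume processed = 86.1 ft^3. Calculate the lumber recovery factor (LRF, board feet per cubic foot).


Formula: LRF = Lumber Output (BF) / Log Input (ft^3)
LRF = 686 BF / 86.1 ft^3
LRF = 7.97 BF/ft^3

7.97


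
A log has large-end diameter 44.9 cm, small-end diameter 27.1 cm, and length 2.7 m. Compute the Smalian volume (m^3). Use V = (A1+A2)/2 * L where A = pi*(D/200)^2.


Smalian: V = (A1 + A2)/2 * L,  A = pi*(D/200)^2
A1 = pi*(44.9/200)^2 = 0.158337 m^2
A2 = pi*(27.1/200)^2 = 0.05768 m^2
V = (0.158337+0.05768)/2*2.7 = 0.2916 m^3

0.2916


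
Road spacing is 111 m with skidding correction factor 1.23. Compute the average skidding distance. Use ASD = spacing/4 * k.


Formula: ASD = (spacing / 4) * correction
Uncorrected distance = spacing / 4 = 111 / 4 = 27.75 m
ASD = 27.75 * 1.23 = 34 m

34
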